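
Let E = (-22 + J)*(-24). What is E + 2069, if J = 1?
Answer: 2573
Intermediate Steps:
E = 504 (E = (-22 + 1)*(-24) = -21*(-24) = 504)
E + 2069 = 504 + 2069 = 2573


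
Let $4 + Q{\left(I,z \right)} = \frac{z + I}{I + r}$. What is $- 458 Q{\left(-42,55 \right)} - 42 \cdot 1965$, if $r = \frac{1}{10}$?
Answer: $- \frac{33752922}{419} \approx -80556.0$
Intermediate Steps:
$r = \frac{1}{10} \approx 0.1$
$Q{\left(I,z \right)} = -4 + \frac{I + z}{\frac{1}{10} + I}$ ($Q{\left(I,z \right)} = -4 + \frac{z + I}{I + \frac{1}{10}} = -4 + \frac{I + z}{\frac{1}{10} + I}$)
$- 458 Q{\left(-42,55 \right)} - 42 \cdot 1965 = - 458 \frac{2 \left(-2 - -630 + 5 \cdot 55\right)}{1 + 10 \left(-42\right)} - 42 \cdot 1965 = - 458 \frac{2 \left(-2 + 630 + 275\right)}{1 - 420} - 82530 = - 458 \cdot 2 \frac{1}{-419} \cdot 903 - 82530 = - 458 \cdot 2 \left(- \frac{1}{419}\right) 903 - 82530 = \left(-458\right) \left(- \frac{1806}{419}\right) - 82530 = \frac{827148}{419} - 82530 = - \frac{33752922}{419}$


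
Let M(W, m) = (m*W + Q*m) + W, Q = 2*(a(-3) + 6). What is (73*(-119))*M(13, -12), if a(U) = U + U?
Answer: 1242241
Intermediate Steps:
a(U) = 2*U
Q = 0 (Q = 2*(2*(-3) + 6) = 2*(-6 + 6) = 2*0 = 0)
M(W, m) = W + W*m (M(W, m) = (m*W + 0*m) + W = (W*m + 0) + W = W*m + W = W + W*m)
(73*(-119))*M(13, -12) = (73*(-119))*(13*(1 - 12)) = -112931*(-11) = -8687*(-143) = 1242241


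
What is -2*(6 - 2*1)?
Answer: -8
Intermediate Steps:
-2*(6 - 2*1) = -2*(6 - 2) = -2*4 = -8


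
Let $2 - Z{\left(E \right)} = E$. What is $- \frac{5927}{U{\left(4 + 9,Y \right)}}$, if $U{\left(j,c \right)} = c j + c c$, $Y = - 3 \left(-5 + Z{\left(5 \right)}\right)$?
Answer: $- \frac{5927}{888} \approx -6.6745$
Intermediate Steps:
$Z{\left(E \right)} = 2 - E$
$Y = 24$ ($Y = - 3 \left(-5 + \left(2 - 5\right)\right) = - 3 \left(-5 - 3\right) = \left(-3\right) \left(-8\right) = 24$)
$U{\left(j,c \right)} = c^{2} + c j$ ($U{\left(j,c \right)} = c j + c^{2} = c^{2} + c j$)
$- \frac{5927}{U{\left(4 + 9,Y \right)}} = - \frac{5927}{24 \left(24 + \left(4 + 9\right)\right)} = - \frac{5927}{24 \left(24 + 13\right)} = - \frac{5927}{24 \cdot 37} = - \frac{5927}{888}$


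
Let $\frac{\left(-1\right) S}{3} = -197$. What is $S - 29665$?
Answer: $-29074$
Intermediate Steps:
$S = 591$ ($S = \left(-3\right) \left(-197\right) = 591$)
$S - 29665 = 591 - 29665 = -29074$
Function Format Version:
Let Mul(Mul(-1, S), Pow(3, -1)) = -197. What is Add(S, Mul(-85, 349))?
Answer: -29074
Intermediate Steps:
S = 591 (S = Mul(-3, -197) = 591)
Add(S, Mul(-85, 349)) = Add(591, Mul(-85, 349)) = Add(591, -29665) = -29074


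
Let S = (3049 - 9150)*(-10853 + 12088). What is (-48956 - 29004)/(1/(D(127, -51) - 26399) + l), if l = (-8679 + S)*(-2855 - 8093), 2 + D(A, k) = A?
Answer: -2048321040/2169846079505327 ≈ -9.4399e-7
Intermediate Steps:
D(A, k) = -2 + A
S = -7534735 (S = -6101*1235 = -7534735)
l = 82585296472 (l = (-8679 - 7534735)*(-2855 - 8093) = -7543414*(-10948) = 82585296472)
(-48956 - 29004)/(1/(D(127, -51) - 26399) + l) = (-48956 - 29004)/(1/((-2 + 127) - 26399) + 82585296472) = -77960/(1/(125 - 26399) + 82585296472) = -77960/(1/(-26274) + 82585296472) = -77960/(-1/26274 + 82585296472) = -77960/2169846079505327/26274 = -77960*26274/2169846079505327 = -2048321040/2169846079505327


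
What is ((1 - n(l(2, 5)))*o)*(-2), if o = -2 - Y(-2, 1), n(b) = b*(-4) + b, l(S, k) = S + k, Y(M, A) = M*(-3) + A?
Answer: 396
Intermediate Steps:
Y(M, A) = A - 3*M (Y(M, A) = -3*M + A = A - 3*M)
n(b) = -3*b (n(b) = -4*b + b = -3*b)
o = -9 (o = -2 - (1 - 3*(-2)) = -2 - (1 + 6) = -2 - 1*7 = -2 - 7 = -9)
((1 - n(l(2, 5)))*o)*(-2) = ((1 - (-3)*(2 + 5))*(-9))*(-2) = ((1 - (-3)*7)*(-9))*(-2) = ((1 - 1*(-21))*(-9))*(-2) = ((1 + 21)*(-9))*(-2) = (22*(-9))*(-2) = -198*(-2) = 396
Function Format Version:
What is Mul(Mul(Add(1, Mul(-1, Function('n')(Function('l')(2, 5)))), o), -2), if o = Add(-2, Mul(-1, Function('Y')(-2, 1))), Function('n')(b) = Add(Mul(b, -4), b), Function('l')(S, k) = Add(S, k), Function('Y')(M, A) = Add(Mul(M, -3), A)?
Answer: 396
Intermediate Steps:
Function('Y')(M, A) = Add(A, Mul(-3, M)) (Function('Y')(M, A) = Add(Mul(-3, M), A) = Add(A, Mul(-3, M)))
Function('n')(b) = Mul(-3, b) (Function('n')(b) = Add(Mul(-4, b), b) = Mul(-3, b))
o = -9 (o = Add(-2, Mul(-1, Add(1, Mul(-3, -2)))) = Add(-2, Mul(-1, Add(1, 6))) = Add(-2, Mul(-1, 7)) = Add(-2, -7) = -9)
Mul(Mul(Add(1, Mul(-1, Function('n')(Function('l')(2, 5)))), o), -2) = Mul(Mul(Add(1, Mul(-1, Mul(-3, Add(2, 5)))), -9), -2) = Mul(Mul(Add(1, Mul(-1, Mul(-3, 7))), -9), -2) = Mul(Mul(Add(1, Mul(-1, -21)), -9), -2) = Mul(Mul(Add(1, 21), -9), -2) = Mul(Mul(22, -9), -2) = Mul(-198, -2) = 396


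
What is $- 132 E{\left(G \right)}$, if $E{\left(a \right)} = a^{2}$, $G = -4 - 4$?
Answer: $-8448$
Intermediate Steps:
$G = -8$
$- 132 E{\left(G \right)} = - 132 \left(-8\right)^{2} = \left(-132\right) 64 = -8448$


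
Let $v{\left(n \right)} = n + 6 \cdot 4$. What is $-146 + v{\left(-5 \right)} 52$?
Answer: $842$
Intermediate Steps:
$v{\left(n \right)} = 24 + n$ ($v{\left(n \right)} = n + 24 = 24 + n$)
$-146 + v{\left(-5 \right)} 52 = -146 + \left(24 - 5\right) 52 = -146 + 19 \cdot 52 = -146 + 988 = 842$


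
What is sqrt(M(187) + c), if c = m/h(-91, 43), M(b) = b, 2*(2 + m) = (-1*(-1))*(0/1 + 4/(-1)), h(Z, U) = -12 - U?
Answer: sqrt(565895)/55 ≈ 13.677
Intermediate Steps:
m = -4 (m = -2 + ((-1*(-1))*(0/1 + 4/(-1)))/2 = -2 + (1*(0*1 + 4*(-1)))/2 = -2 + (1*(0 - 4))/2 = -2 + (1*(-4))/2 = -2 + (1/2)*(-4) = -2 - 2 = -4)
c = 4/55 (c = -4/(-12 - 1*43) = -4/(-12 - 43) = -4/(-55) = -1/55*(-4) = 4/55 ≈ 0.072727)
sqrt(M(187) + c) = sqrt(187 + 4/55) = sqrt(10289/55) = sqrt(565895)/55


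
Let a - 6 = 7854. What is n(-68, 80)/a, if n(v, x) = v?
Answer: -17/1965 ≈ -0.0086514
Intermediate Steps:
a = 7860 (a = 6 + 7854 = 7860)
n(-68, 80)/a = -68/7860 = -68*1/7860 = -17/1965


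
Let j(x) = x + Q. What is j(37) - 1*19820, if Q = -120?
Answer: -19903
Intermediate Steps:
j(x) = -120 + x (j(x) = x - 120 = -120 + x)
j(37) - 1*19820 = (-120 + 37) - 1*19820 = -83 - 19820 = -19903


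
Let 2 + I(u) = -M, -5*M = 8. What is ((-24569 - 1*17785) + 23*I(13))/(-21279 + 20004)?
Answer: 211816/6375 ≈ 33.226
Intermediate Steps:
M = -8/5 (M = -⅕*8 = -8/5 ≈ -1.6000)
I(u) = -⅖ (I(u) = -2 - 1*(-8/5) = -2 + 8/5 = -⅖)
((-24569 - 1*17785) + 23*I(13))/(-21279 + 20004) = ((-24569 - 1*17785) + 23*(-⅖))/(-21279 + 20004) = ((-24569 - 17785) - 46/5)/(-1275) = (-42354 - 46/5)*(-1/1275) = -211816/5*(-1/1275) = 211816/6375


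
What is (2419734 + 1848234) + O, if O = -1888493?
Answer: 2379475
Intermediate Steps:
(2419734 + 1848234) + O = (2419734 + 1848234) - 1888493 = 4267968 - 1888493 = 2379475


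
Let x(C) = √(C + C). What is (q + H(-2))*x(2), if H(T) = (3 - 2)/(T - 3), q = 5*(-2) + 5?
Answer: -52/5 ≈ -10.400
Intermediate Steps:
q = -5 (q = -10 + 5 = -5)
H(T) = 1/(-3 + T)
x(C) = √2*√C (x(C) = √(2*C) = √2*√C)
(q + H(-2))*x(2) = (-5 + 1/(-3 - 2))*(√2*√2) = (-5 + 1/(-5))*2 = (-5 - ⅕)*2 = -26/5*2 = -52/5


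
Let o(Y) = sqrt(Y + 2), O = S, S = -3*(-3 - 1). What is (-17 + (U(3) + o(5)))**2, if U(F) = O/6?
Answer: (15 - sqrt(7))**2 ≈ 152.63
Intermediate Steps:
S = 12 (S = -3*(-4) = 12)
O = 12
U(F) = 2 (U(F) = 12/6 = 12*(1/6) = 2)
o(Y) = sqrt(2 + Y)
(-17 + (U(3) + o(5)))**2 = (-17 + (2 + sqrt(2 + 5)))**2 = (-17 + (2 + sqrt(7)))**2 = (-15 + sqrt(7))**2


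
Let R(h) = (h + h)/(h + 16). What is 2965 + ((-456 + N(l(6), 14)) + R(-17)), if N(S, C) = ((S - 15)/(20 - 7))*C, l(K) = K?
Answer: 32933/13 ≈ 2533.3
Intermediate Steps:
R(h) = 2*h/(16 + h) (R(h) = (2*h)/(16 + h) = 2*h/(16 + h))
N(S, C) = C*(-15/13 + S/13) (N(S, C) = ((-15 + S)/13)*C = ((-15 + S)*(1/13))*C = (-15/13 + S/13)*C = C*(-15/13 + S/13))
2965 + ((-456 + N(l(6), 14)) + R(-17)) = 2965 + ((-456 + (1/13)*14*(-15 + 6)) + 2*(-17)/(16 - 17)) = 2965 + ((-456 + (1/13)*14*(-9)) + 2*(-17)/(-1)) = 2965 + ((-456 - 126/13) + 2*(-17)*(-1)) = 2965 + (-6054/13 + 34) = 2965 - 5612/13 = 32933/13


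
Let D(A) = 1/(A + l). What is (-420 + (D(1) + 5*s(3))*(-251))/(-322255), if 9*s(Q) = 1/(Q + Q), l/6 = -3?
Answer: 393341/295830090 ≈ 0.0013296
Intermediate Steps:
l = -18 (l = 6*(-3) = -18)
s(Q) = 1/(18*Q) (s(Q) = 1/(9*(Q + Q)) = 1/(9*((2*Q))) = (1/(2*Q))/9 = 1/(18*Q))
D(A) = 1/(-18 + A) (D(A) = 1/(A - 18) = 1/(-18 + A))
(-420 + (D(1) + 5*s(3))*(-251))/(-322255) = (-420 + (1/(-18 + 1) + 5*((1/18)/3))*(-251))/(-322255) = (-420 + (1/(-17) + 5*((1/18)*(⅓)))*(-251))*(-1/322255) = (-420 + (-1/17 + 5*(1/54))*(-251))*(-1/322255) = (-420 + (-1/17 + 5/54)*(-251))*(-1/322255) = (-420 + (31/918)*(-251))*(-1/322255) = (-420 - 7781/918)*(-1/322255) = -393341/918*(-1/322255) = 393341/295830090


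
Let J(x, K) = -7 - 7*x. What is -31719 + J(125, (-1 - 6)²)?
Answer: -32601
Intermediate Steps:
-31719 + J(125, (-1 - 6)²) = -31719 + (-7 - 7*125) = -31719 + (-7 - 875) = -31719 - 882 = -32601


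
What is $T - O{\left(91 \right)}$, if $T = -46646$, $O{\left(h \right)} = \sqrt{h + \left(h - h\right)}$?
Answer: $-46646 - \sqrt{91} \approx -46656.0$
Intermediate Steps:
$O{\left(h \right)} = \sqrt{h}$ ($O{\left(h \right)} = \sqrt{h + 0} = \sqrt{h}$)
$T - O{\left(91 \right)} = -46646 - \sqrt{91}$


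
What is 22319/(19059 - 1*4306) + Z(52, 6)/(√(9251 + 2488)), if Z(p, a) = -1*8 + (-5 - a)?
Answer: 22319/14753 - 19*√11739/11739 ≈ 1.3375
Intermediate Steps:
Z(p, a) = -13 - a (Z(p, a) = -8 + (-5 - a) = -13 - a)
22319/(19059 - 1*4306) + Z(52, 6)/(√(9251 + 2488)) = 22319/(19059 - 1*4306) + (-13 - 1*6)/(√(9251 + 2488)) = 22319/(19059 - 4306) + (-13 - 6)/(√11739) = 22319/14753 - 19*√11739/11739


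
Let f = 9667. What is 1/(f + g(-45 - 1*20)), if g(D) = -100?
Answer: 1/9567 ≈ 0.00010453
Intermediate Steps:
1/(f + g(-45 - 1*20)) = 1/(9667 - 100) = 1/9567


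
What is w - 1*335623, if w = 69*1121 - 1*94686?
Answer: -352960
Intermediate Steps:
w = -17337 (w = 77349 - 94686 = -17337)
w - 1*335623 = -17337 - 1*335623 = -17337 - 335623 = -352960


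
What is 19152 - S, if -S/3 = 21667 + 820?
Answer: 86613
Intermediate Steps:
S = -67461 (S = -3*(21667 + 820) = -3*22487 = -67461)
19152 - S = 19152 - 1*(-67461) = 19152 + 67461 = 86613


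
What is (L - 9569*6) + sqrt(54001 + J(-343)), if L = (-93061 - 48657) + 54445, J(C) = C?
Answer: -144687 + 3*sqrt(5962) ≈ -1.4446e+5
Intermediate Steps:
L = -87273 (L = -141718 + 54445 = -87273)
(L - 9569*6) + sqrt(54001 + J(-343)) = (-87273 - 9569*6) + sqrt(54001 - 343) = (-87273 - 57414) + sqrt(53658) = -144687 + 3*sqrt(5962)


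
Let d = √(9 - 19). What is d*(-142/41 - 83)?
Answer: -3545*I*√10/41 ≈ -273.42*I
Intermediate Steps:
d = I*√10 (d = √(-10) = I*√10 ≈ 3.1623*I)
d*(-142/41 - 83) = (I*√10)*(-142/41 - 83) = (I*√10)*(-3545/41) = -3545*I*√10/41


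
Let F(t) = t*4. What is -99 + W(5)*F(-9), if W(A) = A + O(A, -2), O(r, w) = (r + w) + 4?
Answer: -531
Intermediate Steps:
O(r, w) = 4 + r + w
W(A) = 2 + 2*A (W(A) = A + (4 + A - 2) = A + (2 + A) = 2 + 2*A)
F(t) = 4*t
-99 + W(5)*F(-9) = -99 + (2 + 2*5)*(4*(-9)) = -99 + (2 + 10)*(-36) = -99 + 12*(-36) = -99 - 432 = -531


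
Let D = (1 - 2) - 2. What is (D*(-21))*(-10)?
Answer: -630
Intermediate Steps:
D = -3 (D = -1 - 2 = -3)
(D*(-21))*(-10) = -3*(-21)*(-10) = 63*(-10) = -630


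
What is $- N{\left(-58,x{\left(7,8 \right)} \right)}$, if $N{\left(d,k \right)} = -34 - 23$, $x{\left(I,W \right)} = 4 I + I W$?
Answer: $57$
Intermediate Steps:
$N{\left(d,k \right)} = -57$ ($N{\left(d,k \right)} = -34 - 23 = -57$)
$- N{\left(-58,x{\left(7,8 \right)} \right)} = \left(-1\right) \left(-57\right) = 57$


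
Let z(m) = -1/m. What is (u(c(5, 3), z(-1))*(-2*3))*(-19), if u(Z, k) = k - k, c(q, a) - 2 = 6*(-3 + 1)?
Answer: 0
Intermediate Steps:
c(q, a) = -10 (c(q, a) = 2 + 6*(-3 + 1) = 2 + 6*(-2) = 2 - 12 = -10)
u(Z, k) = 0
(u(c(5, 3), z(-1))*(-2*3))*(-19) = (0*(-2*3))*(-19) = (0*(-6))*(-19) = 0*(-19) = 0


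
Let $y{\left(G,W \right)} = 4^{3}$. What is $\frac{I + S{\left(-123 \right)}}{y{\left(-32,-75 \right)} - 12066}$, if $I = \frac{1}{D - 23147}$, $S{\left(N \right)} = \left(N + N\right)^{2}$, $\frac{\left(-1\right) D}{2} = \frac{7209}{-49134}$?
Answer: $- \frac{11470709755891}{2274959656760} \approx -5.0422$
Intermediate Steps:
$D = \frac{2403}{8189}$ ($D = - 2 \frac{7209}{-49134} = - 2 \cdot 7209 \left(- \frac{1}{49134}\right) = \left(-2\right) \left(- \frac{2403}{16378}\right) = \frac{2403}{8189} \approx 0.29344$)
$S{\left(N \right)} = 4 N^{2}$ ($S{\left(N \right)} = \left(2 N\right)^{2} = 4 N^{2}$)
$y{\left(G,W \right)} = 64$
$I = - \frac{8189}{189548380}$ ($I = \frac{1}{\frac{2403}{8189} - 23147} = \frac{1}{- \frac{189548380}{8189}} = - \frac{8189}{189548380} \approx -4.3203 \cdot 10^{-5}$)
$\frac{I + S{\left(-123 \right)}}{y{\left(-32,-75 \right)} - 12066} = \frac{- \frac{8189}{189548380} + 4 \left(-123\right)^{2}}{64 - 12066} = \frac{- \frac{8189}{189548380} + 4 \cdot 15129}{-12002} = \left(- \frac{8189}{189548380} + 60516\right) \left(- \frac{1}{12002}\right) = \frac{11470709755891}{189548380} \left(- \frac{1}{12002}\right) = - \frac{11470709755891}{2274959656760}$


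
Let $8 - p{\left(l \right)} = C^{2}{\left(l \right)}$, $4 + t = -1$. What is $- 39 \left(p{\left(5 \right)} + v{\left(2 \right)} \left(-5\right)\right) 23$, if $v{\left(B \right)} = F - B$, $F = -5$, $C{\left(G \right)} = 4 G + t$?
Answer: $163254$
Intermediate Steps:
$t = -5$ ($t = -4 - 1 = -5$)
$C{\left(G \right)} = -5 + 4 G$ ($C{\left(G \right)} = 4 G - 5 = -5 + 4 G$)
$p{\left(l \right)} = 8 - \left(-5 + 4 l\right)^{2}$
$v{\left(B \right)} = -5 - B$
$- 39 \left(p{\left(5 \right)} + v{\left(2 \right)} \left(-5\right)\right) 23 = - 39 \left(\left(8 - \left(-5 + 4 \cdot 5\right)^{2}\right) + \left(-5 - 2\right) \left(-5\right)\right) 23 = - 39 \left(\left(8 - \left(-5 + 20\right)^{2}\right) + \left(-5 - 2\right) \left(-5\right)\right) 23 = - 39 \left(\left(8 - 15^{2}\right) - -35\right) 23 = - 39 \left(\left(8 - 225\right) + 35\right) 23 = - 39 \left(-217 + 35\right) 23 = \left(-39\right) \left(-182\right) 23 = 7098 \cdot 23 = 163254$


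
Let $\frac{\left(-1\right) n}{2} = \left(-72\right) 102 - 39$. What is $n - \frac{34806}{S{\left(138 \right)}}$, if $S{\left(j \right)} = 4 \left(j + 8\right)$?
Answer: $\frac{4294269}{292} \approx 14706.0$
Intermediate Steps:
$S{\left(j \right)} = 32 + 4 j$ ($S{\left(j \right)} = 4 \left(8 + j\right) = 32 + 4 j$)
$n = 14766$ ($n = - 2 \left(\left(-72\right) 102 - 39\right) = - 2 \left(-7344 - 39\right) = \left(-2\right) \left(-7383\right) = 14766$)
$n - \frac{34806}{S{\left(138 \right)}} = 14766 - \frac{34806}{32 + 4 \cdot 138} = 14766 - \frac{34806}{32 + 552} = 14766 - \frac{34806}{584} = 14766 - \frac{17403}{292} = \frac{4294269}{292}$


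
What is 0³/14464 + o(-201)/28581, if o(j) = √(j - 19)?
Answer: 2*I*√55/28581 ≈ 0.00051896*I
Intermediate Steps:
o(j) = √(-19 + j)
0³/14464 + o(-201)/28581 = 0³/14464 + √(-19 - 201)/28581 = 0*(1/14464) + √(-220)*(1/28581) = 0 + (2*I*√55)*(1/28581) = 0 + 2*I*√55/28581 = 2*I*√55/28581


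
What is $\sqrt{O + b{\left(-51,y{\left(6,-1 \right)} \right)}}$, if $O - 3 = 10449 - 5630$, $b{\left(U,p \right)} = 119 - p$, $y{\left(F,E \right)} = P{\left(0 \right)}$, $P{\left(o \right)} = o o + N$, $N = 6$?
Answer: $\sqrt{4935} \approx 70.25$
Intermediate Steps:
$P{\left(o \right)} = 6 + o^{2}$ ($P{\left(o \right)} = o o + 6 = o^{2} + 6 = 6 + o^{2}$)
$y{\left(F,E \right)} = 6$ ($y{\left(F,E \right)} = 6 + 0^{2} = 6 + 0 = 6$)
$O = 4822$ ($O = 3 + \left(10449 - 5630\right) = 3 + 4819 = 4822$)
$\sqrt{O + b{\left(-51,y{\left(6,-1 \right)} \right)}} = \sqrt{4822 + \left(119 - 6\right)} = \sqrt{4822 + 113} = \sqrt{4935}$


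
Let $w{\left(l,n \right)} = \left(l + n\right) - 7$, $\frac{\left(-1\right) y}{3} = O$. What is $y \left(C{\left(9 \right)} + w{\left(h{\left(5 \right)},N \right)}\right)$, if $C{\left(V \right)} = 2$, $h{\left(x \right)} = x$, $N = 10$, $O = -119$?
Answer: $3570$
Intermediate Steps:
$y = 357$ ($y = \left(-3\right) \left(-119\right) = 357$)
$w{\left(l,n \right)} = -7 + l + n$
$y \left(C{\left(9 \right)} + w{\left(h{\left(5 \right)},N \right)}\right) = 357 \left(2 + \left(-7 + 5 + 10\right)\right) = 357 \left(2 + 8\right) = 357 \cdot 10 = 3570$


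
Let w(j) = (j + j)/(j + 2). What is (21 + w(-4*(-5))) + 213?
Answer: 2594/11 ≈ 235.82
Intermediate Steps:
w(j) = 2*j/(2 + j) (w(j) = (2*j)/(2 + j) = 2*j/(2 + j))
(21 + w(-4*(-5))) + 213 = (21 + 2*(-4*(-5))/(2 - 4*(-5))) + 213 = (21 + 2*20/(2 + 20)) + 213 = (21 + 2*20/22) + 213 = (21 + 2*20*(1/22)) + 213 = (21 + 20/11) + 213 = 251/11 + 213 = 2594/11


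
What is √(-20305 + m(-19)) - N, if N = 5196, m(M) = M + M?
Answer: -5196 + I*√20343 ≈ -5196.0 + 142.63*I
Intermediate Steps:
m(M) = 2*M
√(-20305 + m(-19)) - N = √(-20305 + 2*(-19)) - 1*5196 = √(-20305 - 38) - 5196 = √(-20343) - 5196 = I*√20343 - 5196 = -5196 + I*√20343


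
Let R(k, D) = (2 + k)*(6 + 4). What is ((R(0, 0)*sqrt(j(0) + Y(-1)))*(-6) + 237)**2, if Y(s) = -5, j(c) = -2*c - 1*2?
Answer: -44631 - 56880*I*sqrt(7) ≈ -44631.0 - 1.5049e+5*I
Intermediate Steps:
R(k, D) = 20 + 10*k (R(k, D) = (2 + k)*10 = 20 + 10*k)
j(c) = -2 - 2*c (j(c) = -2*c - 2 = -2 - 2*c)
((R(0, 0)*sqrt(j(0) + Y(-1)))*(-6) + 237)**2 = (((20 + 10*0)*sqrt((-2 - 2*0) - 5))*(-6) + 237)**2 = (((20 + 0)*sqrt((-2 + 0) - 5))*(-6) + 237)**2 = ((20*sqrt(-2 - 5))*(-6) + 237)**2 = ((20*sqrt(-7))*(-6) + 237)**2 = ((20*(I*sqrt(7)))*(-6) + 237)**2 = ((20*I*sqrt(7))*(-6) + 237)**2 = (-120*I*sqrt(7) + 237)**2 = (237 - 120*I*sqrt(7))**2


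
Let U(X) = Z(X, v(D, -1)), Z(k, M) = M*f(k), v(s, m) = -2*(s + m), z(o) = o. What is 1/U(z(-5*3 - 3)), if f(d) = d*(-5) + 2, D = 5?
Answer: -1/736 ≈ -0.0013587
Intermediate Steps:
v(s, m) = -2*m - 2*s (v(s, m) = -2*(m + s) = -2*m - 2*s)
f(d) = 2 - 5*d (f(d) = -5*d + 2 = 2 - 5*d)
Z(k, M) = M*(2 - 5*k)
U(X) = -16 + 40*X (U(X) = (-2*(-1) - 2*5)*(2 - 5*X) = (2 - 10)*(2 - 5*X) = -8*(2 - 5*X) = -16 + 40*X)
1/U(z(-5*3 - 3)) = 1/(-16 + 40*(-5*3 - 3)) = 1/(-16 + 40*(-15 - 3)) = 1/(-16 + 40*(-18)) = 1/(-16 - 720) = 1/(-736) = -1/736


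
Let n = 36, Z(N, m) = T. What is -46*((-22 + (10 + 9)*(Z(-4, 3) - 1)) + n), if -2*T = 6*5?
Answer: 13340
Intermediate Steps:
T = -15 (T = -3*5 = -½*30 = -15)
Z(N, m) = -15
-46*((-22 + (10 + 9)*(Z(-4, 3) - 1)) + n) = -46*((-22 + (10 + 9)*(-15 - 1)) + 36) = -46*((-22 + 19*(-16)) + 36) = -46*((-22 - 304) + 36) = -46*(-326 + 36) = -46*(-290) = 13340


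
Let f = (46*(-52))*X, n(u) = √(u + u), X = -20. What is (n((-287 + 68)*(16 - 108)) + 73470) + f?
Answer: 121310 + 2*√10074 ≈ 1.2151e+5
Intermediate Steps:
n(u) = √2*√u (n(u) = √(2*u) = √2*√u)
f = 47840 (f = (46*(-52))*(-20) = -2392*(-20) = 47840)
(n((-287 + 68)*(16 - 108)) + 73470) + f = (√2*√((-287 + 68)*(16 - 108)) + 73470) + 47840 = (√2*√(-219*(-92)) + 73470) + 47840 = (√2*√20148 + 73470) + 47840 = (√2*(2*√5037) + 73470) + 47840 = (2*√10074 + 73470) + 47840 = (73470 + 2*√10074) + 47840 = 121310 + 2*√10074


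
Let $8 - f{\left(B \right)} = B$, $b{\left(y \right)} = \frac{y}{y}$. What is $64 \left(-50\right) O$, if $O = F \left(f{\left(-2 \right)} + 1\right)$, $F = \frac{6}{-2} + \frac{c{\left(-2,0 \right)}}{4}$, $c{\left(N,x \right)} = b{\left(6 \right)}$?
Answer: $96800$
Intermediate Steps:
$b{\left(y \right)} = 1$
$c{\left(N,x \right)} = 1$
$f{\left(B \right)} = 8 - B$
$F = - \frac{11}{4}$ ($F = \frac{6}{-2} + 1 \cdot \frac{1}{4} = 6 \left(- \frac{1}{2}\right) + 1 \cdot \frac{1}{4} = -3 + \frac{1}{4} = - \frac{11}{4} \approx -2.75$)
$O = - \frac{121}{4}$ ($O = - \frac{11 \left(\left(8 - -2\right) + 1\right)}{4} = - \frac{11 \left(\left(8 + 2\right) + 1\right)}{4} = - \frac{11 \left(10 + 1\right)}{4} = \left(- \frac{11}{4}\right) 11 = - \frac{121}{4} \approx -30.25$)
$64 \left(-50\right) O = 64 \left(-50\right) \left(- \frac{121}{4}\right) = \left(-3200\right) \left(- \frac{121}{4}\right) = 96800$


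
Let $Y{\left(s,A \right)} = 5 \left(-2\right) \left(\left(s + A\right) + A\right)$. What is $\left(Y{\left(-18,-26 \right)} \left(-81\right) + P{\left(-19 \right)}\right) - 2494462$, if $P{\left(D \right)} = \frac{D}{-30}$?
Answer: $- \frac{76534841}{30} \approx -2.5512 \cdot 10^{6}$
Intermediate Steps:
$P{\left(D \right)} = - \frac{D}{30}$ ($P{\left(D \right)} = D \left(- \frac{1}{30}\right) = - \frac{D}{30}$)
$Y{\left(s,A \right)} = - 20 A - 10 s$ ($Y{\left(s,A \right)} = - 10 \left(\left(A + s\right) + A\right) = - 10 \left(s + 2 A\right) = - 20 A - 10 s$)
$\left(Y{\left(-18,-26 \right)} \left(-81\right) + P{\left(-19 \right)}\right) - 2494462 = \left(\left(\left(-20\right) \left(-26\right) - -180\right) \left(-81\right) - - \frac{19}{30}\right) - 2494462 = \left(\left(520 + 180\right) \left(-81\right) + \frac{19}{30}\right) - 2494462 = \left(700 \left(-81\right) + \frac{19}{30}\right) - 2494462 = \left(-56700 + \frac{19}{30}\right) - 2494462 = - \frac{1700981}{30} - 2494462 = - \frac{76534841}{30}$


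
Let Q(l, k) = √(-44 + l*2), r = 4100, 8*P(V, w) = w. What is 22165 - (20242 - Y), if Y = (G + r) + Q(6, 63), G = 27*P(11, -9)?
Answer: 47941/8 + 4*I*√2 ≈ 5992.6 + 5.6569*I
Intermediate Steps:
P(V, w) = w/8
Q(l, k) = √(-44 + 2*l)
G = -243/8 (G = 27*((⅛)*(-9)) = 27*(-9/8) = -243/8 ≈ -30.375)
Y = 32557/8 + 4*I*√2 (Y = (-243/8 + 4100) + √(-44 + 2*6) = 32557/8 + √(-44 + 12) = 32557/8 + √(-32) = 32557/8 + 4*I*√2 ≈ 4069.6 + 5.6569*I)
22165 - (20242 - Y) = 22165 - (20242 - (32557/8 + 4*I*√2)) = 22165 - (20242 + (-32557/8 - 4*I*√2)) = 22165 - (129379/8 - 4*I*√2) = 22165 + (-129379/8 + 4*I*√2) = 47941/8 + 4*I*√2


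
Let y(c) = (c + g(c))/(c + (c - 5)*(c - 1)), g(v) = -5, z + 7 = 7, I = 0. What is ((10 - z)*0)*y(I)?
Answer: 0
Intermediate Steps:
z = 0 (z = -7 + 7 = 0)
y(c) = (-5 + c)/(c + (-1 + c)*(-5 + c)) (y(c) = (c - 5)/(c + (c - 5)*(c - 1)) = (-5 + c)/(c + (-5 + c)*(-1 + c)) = (-5 + c)/(c + (-1 + c)*(-5 + c)))
((10 - z)*0)*y(I) = ((10 - 1*0)*0)*((-5 + 0)/(5 + 0**2 - 5*0)) = ((10 + 0)*0)*(-5/(5 + 0 + 0)) = (10*0)*(-5/5) = 0*((1/5)*(-5)) = 0*(-1) = 0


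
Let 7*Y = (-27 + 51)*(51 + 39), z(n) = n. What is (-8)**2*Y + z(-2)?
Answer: 138226/7 ≈ 19747.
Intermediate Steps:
Y = 2160/7 (Y = ((-27 + 51)*(51 + 39))/7 = (24*90)/7 = (1/7)*2160 = 2160/7 ≈ 308.57)
(-8)**2*Y + z(-2) = (-8)**2*(2160/7) - 2 = 64*(2160/7) - 2 = 138240/7 - 2 = 138226/7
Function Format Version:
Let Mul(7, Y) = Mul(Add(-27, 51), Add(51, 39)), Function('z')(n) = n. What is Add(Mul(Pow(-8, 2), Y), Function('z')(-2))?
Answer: Rational(138226, 7) ≈ 19747.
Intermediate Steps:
Y = Rational(2160, 7) (Y = Mul(Rational(1, 7), Mul(Add(-27, 51), Add(51, 39))) = Mul(Rational(1, 7), Mul(24, 90)) = Mul(Rational(1, 7), 2160) = Rational(2160, 7) ≈ 308.57)
Add(Mul(Pow(-8, 2), Y), Function('z')(-2)) = Add(Mul(Pow(-8, 2), Rational(2160, 7)), -2) = Add(Mul(64, Rational(2160, 7)), -2) = Add(Rational(138240, 7), -2) = Rational(138226, 7)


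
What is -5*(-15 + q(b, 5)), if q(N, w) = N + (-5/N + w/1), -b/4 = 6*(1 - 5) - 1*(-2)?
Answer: -34295/88 ≈ -389.72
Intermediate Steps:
b = 88 (b = -4*(6*(1 - 5) - 1*(-2)) = -4*(6*(-4) + 2) = -4*(-24 + 2) = -4*(-22) = 88)
q(N, w) = N + w - 5/N (q(N, w) = N + (-5/N + w*1) = N + (-5/N + w) = N + (w - 5/N) = N + w - 5/N)
-5*(-15 + q(b, 5)) = -5*(-15 + (88 + 5 - 5/88)) = -5*(-15 + 8179/88) = -5*6859/88 = -34295/88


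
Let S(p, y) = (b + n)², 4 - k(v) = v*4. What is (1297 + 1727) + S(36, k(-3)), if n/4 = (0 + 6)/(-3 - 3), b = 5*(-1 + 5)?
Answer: 3280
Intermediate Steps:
b = 20 (b = 5*4 = 20)
k(v) = 4 - 4*v (k(v) = 4 - v*4 = 4 - 4*v)
n = -4 (n = 4*((0 + 6)/(-3 - 3)) = 4*(6/(-6)) = 4*(6*(-⅙)) = 4*(-1) = -4)
S(p, y) = 256 (S(p, y) = (20 - 4)² = 16² = 256)
(1297 + 1727) + S(36, k(-3)) = (1297 + 1727) + 256 = 3024 + 256 = 3280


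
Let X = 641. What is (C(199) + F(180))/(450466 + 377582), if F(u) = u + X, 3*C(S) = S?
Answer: 1331/1242072 ≈ 0.0010716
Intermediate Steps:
C(S) = S/3
F(u) = 641 + u (F(u) = u + 641 = 641 + u)
(C(199) + F(180))/(450466 + 377582) = ((1/3)*199 + (641 + 180))/(450466 + 377582) = (199/3 + 821)/828048 = (2662/3)*(1/828048) = 1331/1242072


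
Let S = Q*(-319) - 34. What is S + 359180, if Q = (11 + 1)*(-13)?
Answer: 408910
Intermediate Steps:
Q = -156 (Q = 12*(-13) = -156)
S = 49730 (S = -156*(-319) - 34 = 49764 - 34 = 49730)
S + 359180 = 49730 + 359180 = 408910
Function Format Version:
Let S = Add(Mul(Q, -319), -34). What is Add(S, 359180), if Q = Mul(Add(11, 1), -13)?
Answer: 408910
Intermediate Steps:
Q = -156 (Q = Mul(12, -13) = -156)
S = 49730 (S = Add(Mul(-156, -319), -34) = Add(49764, -34) = 49730)
Add(S, 359180) = Add(49730, 359180) = 408910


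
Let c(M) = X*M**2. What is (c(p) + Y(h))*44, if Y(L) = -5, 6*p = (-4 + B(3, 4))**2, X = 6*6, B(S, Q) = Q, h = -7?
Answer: -220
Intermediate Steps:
X = 36
p = 0 (p = (-4 + 4)**2/6 = (1/6)*0**2 = (1/6)*0 = 0)
c(M) = 36*M**2
(c(p) + Y(h))*44 = (36*0**2 - 5)*44 = (36*0 - 5)*44 = (0 - 5)*44 = -5*44 = -220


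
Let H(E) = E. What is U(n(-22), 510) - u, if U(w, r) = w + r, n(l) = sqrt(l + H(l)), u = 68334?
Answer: -67824 + 2*I*sqrt(11) ≈ -67824.0 + 6.6332*I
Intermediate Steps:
n(l) = sqrt(2)*sqrt(l) (n(l) = sqrt(l + l) = sqrt(2*l) = sqrt(2)*sqrt(l))
U(w, r) = r + w
U(n(-22), 510) - u = (510 + sqrt(2)*sqrt(-22)) - 1*68334 = (510 + sqrt(2)*(I*sqrt(22))) - 68334 = (510 + 2*I*sqrt(11)) - 68334 = -67824 + 2*I*sqrt(11)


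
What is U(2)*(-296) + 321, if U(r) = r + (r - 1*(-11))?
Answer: -4119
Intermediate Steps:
U(r) = 11 + 2*r (U(r) = r + (r + 11) = r + (11 + r) = 11 + 2*r)
U(2)*(-296) + 321 = (11 + 2*2)*(-296) + 321 = (11 + 4)*(-296) + 321 = 15*(-296) + 321 = -4440 + 321 = -4119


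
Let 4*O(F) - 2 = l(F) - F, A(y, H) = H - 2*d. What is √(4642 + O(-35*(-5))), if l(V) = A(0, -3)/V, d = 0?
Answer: √22533854/70 ≈ 67.814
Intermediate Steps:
A(y, H) = H (A(y, H) = H - 2*0 = H + 0 = H)
l(V) = -3/V
O(F) = ½ - 3/(4*F) - F/4 (O(F) = ½ + (-3/F - F)/4 = ½ + (-F - 3/F)/4 = ½ + (-3/(4*F) - F/4) = ½ - 3/(4*F) - F/4)
√(4642 + O(-35*(-5))) = √(4642 + (-3 + (-35*(-5))*(2 - (-35)*(-5)))/(4*((-35*(-5))))) = √(4642 + (¼)*(-3 + 175*(2 - 1*175))/175) = √(4642 + (¼)*(1/175)*(-3 + 175*(2 - 175))) = √(4642 + (¼)*(1/175)*(-3 + 175*(-173))) = √(4642 + (¼)*(1/175)*(-3 - 30275)) = √(4642 + (¼)*(1/175)*(-30278)) = √(4642 - 15139/350) = √(1609561/350) = √22533854/70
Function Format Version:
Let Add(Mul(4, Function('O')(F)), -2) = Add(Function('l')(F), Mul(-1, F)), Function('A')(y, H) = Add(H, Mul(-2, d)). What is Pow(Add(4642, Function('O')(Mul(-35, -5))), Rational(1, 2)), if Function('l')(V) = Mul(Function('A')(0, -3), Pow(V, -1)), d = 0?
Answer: Mul(Rational(1, 70), Pow(22533854, Rational(1, 2))) ≈ 67.814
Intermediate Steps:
Function('A')(y, H) = H (Function('A')(y, H) = Add(H, Mul(-2, 0)) = Add(H, 0) = H)
Function('l')(V) = Mul(-3, Pow(V, -1))
Function('O')(F) = Add(Rational(1, 2), Mul(Rational(-3, 4), Pow(F, -1)), Mul(Rational(-1, 4), F)) (Function('O')(F) = Add(Rational(1, 2), Mul(Rational(1, 4), Add(Mul(-3, Pow(F, -1)), Mul(-1, F)))) = Add(Rational(1, 2), Mul(Rational(1, 4), Add(Mul(-1, F), Mul(-3, Pow(F, -1))))) = Add(Rational(1, 2), Add(Mul(Rational(-3, 4), Pow(F, -1)), Mul(Rational(-1, 4), F))) = Add(Rational(1, 2), Mul(Rational(-3, 4), Pow(F, -1)), Mul(Rational(-1, 4), F)))
Pow(Add(4642, Function('O')(Mul(-35, -5))), Rational(1, 2)) = Pow(Add(4642, Mul(Rational(1, 4), Pow(Mul(-35, -5), -1), Add(-3, Mul(Mul(-35, -5), Add(2, Mul(-1, Mul(-35, -5))))))), Rational(1, 2)) = Pow(Add(4642, Mul(Rational(1, 4), Pow(175, -1), Add(-3, Mul(175, Add(2, Mul(-1, 175)))))), Rational(1, 2)) = Pow(Add(4642, Mul(Rational(1, 4), Rational(1, 175), Add(-3, Mul(175, Add(2, -175))))), Rational(1, 2)) = Pow(Add(4642, Mul(Rational(1, 4), Rational(1, 175), Add(-3, Mul(175, -173)))), Rational(1, 2)) = Pow(Add(4642, Mul(Rational(1, 4), Rational(1, 175), Add(-3, -30275))), Rational(1, 2)) = Pow(Add(4642, Mul(Rational(1, 4), Rational(1, 175), -30278)), Rational(1, 2)) = Pow(Add(4642, Rational(-15139, 350)), Rational(1, 2)) = Pow(Rational(1609561, 350), Rational(1, 2)) = Mul(Rational(1, 70), Pow(22533854, Rational(1, 2)))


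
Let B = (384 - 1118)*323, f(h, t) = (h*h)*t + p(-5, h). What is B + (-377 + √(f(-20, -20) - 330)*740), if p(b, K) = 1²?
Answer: -237459 + 740*I*√8329 ≈ -2.3746e+5 + 67535.0*I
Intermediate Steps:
p(b, K) = 1
f(h, t) = 1 + t*h² (f(h, t) = (h*h)*t + 1 = h²*t + 1 = t*h² + 1 = 1 + t*h²)
B = -237082 (B = -734*323 = -237082)
B + (-377 + √(f(-20, -20) - 330)*740) = -237082 + (-377 + √((1 - 20*(-20)²) - 330)*740) = -237082 + (-377 + √((1 - 20*400) - 330)*740) = -237082 + (-377 + √((1 - 8000) - 330)*740) = -237082 + (-377 + √(-7999 - 330)*740) = -237082 + (-377 + √(-8329)*740) = -237082 + (-377 + (I*√8329)*740) = -237082 + (-377 + 740*I*√8329) = -237459 + 740*I*√8329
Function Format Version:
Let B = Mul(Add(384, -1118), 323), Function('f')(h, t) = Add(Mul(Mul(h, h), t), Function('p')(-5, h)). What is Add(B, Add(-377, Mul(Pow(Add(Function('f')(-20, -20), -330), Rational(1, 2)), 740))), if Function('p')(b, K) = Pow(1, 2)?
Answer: Add(-237459, Mul(740, I, Pow(8329, Rational(1, 2)))) ≈ Add(-2.3746e+5, Mul(67535., I))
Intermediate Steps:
Function('p')(b, K) = 1
Function('f')(h, t) = Add(1, Mul(t, Pow(h, 2))) (Function('f')(h, t) = Add(Mul(Mul(h, h), t), 1) = Add(Mul(Pow(h, 2), t), 1) = Add(Mul(t, Pow(h, 2)), 1) = Add(1, Mul(t, Pow(h, 2))))
B = -237082 (B = Mul(-734, 323) = -237082)
Add(B, Add(-377, Mul(Pow(Add(Function('f')(-20, -20), -330), Rational(1, 2)), 740))) = Add(-237082, Add(-377, Mul(Pow(Add(Add(1, Mul(-20, Pow(-20, 2))), -330), Rational(1, 2)), 740))) = Add(-237082, Add(-377, Mul(Pow(Add(Add(1, Mul(-20, 400)), -330), Rational(1, 2)), 740))) = Add(-237082, Add(-377, Mul(Pow(Add(Add(1, -8000), -330), Rational(1, 2)), 740))) = Add(-237082, Add(-377, Mul(Pow(Add(-7999, -330), Rational(1, 2)), 740))) = Add(-237082, Add(-377, Mul(Pow(-8329, Rational(1, 2)), 740))) = Add(-237082, Add(-377, Mul(Mul(I, Pow(8329, Rational(1, 2))), 740))) = Add(-237082, Add(-377, Mul(740, I, Pow(8329, Rational(1, 2))))) = Add(-237459, Mul(740, I, Pow(8329, Rational(1, 2))))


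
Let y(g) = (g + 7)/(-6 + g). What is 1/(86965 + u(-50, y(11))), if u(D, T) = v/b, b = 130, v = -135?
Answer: 26/2261063 ≈ 1.1499e-5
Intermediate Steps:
y(g) = (7 + g)/(-6 + g)
u(D, T) = -27/26 (u(D, T) = -135/130 = -135*1/130 = -27/26)
1/(86965 + u(-50, y(11))) = 1/(86965 - 27/26) = 1/(2261063/26) = 26/2261063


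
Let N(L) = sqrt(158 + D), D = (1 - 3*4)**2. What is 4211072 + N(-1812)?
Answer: 4211072 + 3*sqrt(31) ≈ 4.2111e+6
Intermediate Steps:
D = 121 (D = (1 - 12)**2 = (-11)**2 = 121)
N(L) = 3*sqrt(31) (N(L) = sqrt(158 + 121) = sqrt(279) = 3*sqrt(31))
4211072 + N(-1812) = 4211072 + 3*sqrt(31)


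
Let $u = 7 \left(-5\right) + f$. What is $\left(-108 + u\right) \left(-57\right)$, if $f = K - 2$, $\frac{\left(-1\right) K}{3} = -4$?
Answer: $7581$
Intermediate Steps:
$K = 12$ ($K = \left(-3\right) \left(-4\right) = 12$)
$f = 10$ ($f = 12 - 2 = 10$)
$u = -25$ ($u = 7 \left(-5\right) + 10 = -35 + 10 = -25$)
$\left(-108 + u\right) \left(-57\right) = \left(-108 - 25\right) \left(-57\right) = \left(-133\right) \left(-57\right) = 7581$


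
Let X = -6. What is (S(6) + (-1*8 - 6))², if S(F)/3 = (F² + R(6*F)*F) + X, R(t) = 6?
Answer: 33856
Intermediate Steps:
S(F) = -18 + 3*F² + 18*F (S(F) = 3*((F² + 6*F) - 6) = 3*(-6 + F² + 6*F) = -18 + 3*F² + 18*F)
(S(6) + (-1*8 - 6))² = ((-18 + 3*6² + 18*6) + (-1*8 - 6))² = ((-18 + 3*36 + 108) + (-8 - 6))² = ((-18 + 108 + 108) - 14)² = (198 - 14)² = 184² = 33856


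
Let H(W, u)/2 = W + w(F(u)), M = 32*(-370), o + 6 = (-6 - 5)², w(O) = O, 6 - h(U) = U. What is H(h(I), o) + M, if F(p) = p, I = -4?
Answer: -11590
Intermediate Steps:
h(U) = 6 - U
o = 115 (o = -6 + (-6 - 5)² = -6 + (-11)² = -6 + 121 = 115)
M = -11840
H(W, u) = 2*W + 2*u (H(W, u) = 2*(W + u) = 2*W + 2*u)
H(h(I), o) + M = (2*(6 - 1*(-4)) + 2*115) - 11840 = (2*(6 + 4) + 230) - 11840 = (2*10 + 230) - 11840 = (20 + 230) - 11840 = 250 - 11840 = -11590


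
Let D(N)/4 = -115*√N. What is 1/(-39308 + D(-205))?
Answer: I/(4*(-9827*I + 115*√205)) ≈ -2.4745e-5 + 4.1462e-6*I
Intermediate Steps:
D(N) = -460*√N (D(N) = 4*(-115*√N) = -460*√N)
1/(-39308 + D(-205)) = 1/(-39308 - 460*I*√205)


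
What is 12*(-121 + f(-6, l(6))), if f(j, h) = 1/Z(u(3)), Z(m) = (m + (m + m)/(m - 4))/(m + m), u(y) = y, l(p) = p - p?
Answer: -1476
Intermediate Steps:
l(p) = 0
Z(m) = (m + 2*m/(-4 + m))/(2*m) (Z(m) = (m + (2*m)/(-4 + m))/((2*m)) = (m + 2*m/(-4 + m))*(1/(2*m)) = (m + 2*m/(-4 + m))/(2*m))
f(j, h) = -2 (f(j, h) = 1/((-2 + 3)/(2*(-4 + 3))) = 1/((1/2)*1/(-1)) = 1/((1/2)*(-1)*1) = 1/(-1/2) = -2)
12*(-121 + f(-6, l(6))) = 12*(-121 - 2) = 12*(-123) = -1476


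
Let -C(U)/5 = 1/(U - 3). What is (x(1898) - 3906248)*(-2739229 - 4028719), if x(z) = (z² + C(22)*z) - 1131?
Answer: 39281271711220/19 ≈ 2.0674e+12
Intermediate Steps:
C(U) = -5/(-3 + U) (C(U) = -5/(U - 3) = -5/(-3 + U))
x(z) = -1131 + z² - 5*z/19 (x(z) = (z² + (-5/(-3 + 22))*z) - 1131 = (z² + (-5/19)*z) - 1131 = (z² + (-5*1/19)*z) - 1131 = (z² - 5*z/19) - 1131 = -1131 + z² - 5*z/19)
(x(1898) - 3906248)*(-2739229 - 4028719) = ((-1131 + 1898² - 5/19*1898) - 3906248)*(-2739229 - 4028719) = ((-1131 + 3602404 - 9490/19) - 3906248)*(-6767948) = (68414697/19 - 3906248)*(-6767948) = -5804015/19*(-6767948) = 39281271711220/19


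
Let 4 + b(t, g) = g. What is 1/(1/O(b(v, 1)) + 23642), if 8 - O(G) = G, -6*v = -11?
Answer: 11/260063 ≈ 4.2297e-5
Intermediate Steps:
v = 11/6 (v = -1/6*(-11) = 11/6 ≈ 1.8333)
b(t, g) = -4 + g
O(G) = 8 - G
1/(1/O(b(v, 1)) + 23642) = 1/(1/(8 - (-4 + 1)) + 23642) = 1/(1/(8 - 1*(-3)) + 23642) = 1/(1/(8 + 3) + 23642) = 1/(1/11 + 23642) = 1/(260063/11) = 11/260063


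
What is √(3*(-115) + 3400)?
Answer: √3055 ≈ 55.272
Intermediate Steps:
√(3*(-115) + 3400) = √(-345 + 3400) = √3055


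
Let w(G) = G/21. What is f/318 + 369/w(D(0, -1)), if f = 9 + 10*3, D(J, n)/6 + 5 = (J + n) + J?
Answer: -45607/212 ≈ -215.13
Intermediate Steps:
D(J, n) = -30 + 6*n + 12*J (D(J, n) = -30 + 6*((J + n) + J) = -30 + 6*(n + 2*J) = -30 + (6*n + 12*J) = -30 + 6*n + 12*J)
f = 39 (f = 9 + 30 = 39)
w(G) = G/21 (w(G) = G*(1/21) = G/21)
f/318 + 369/w(D(0, -1)) = 39/318 + 369/(((-30 + 6*(-1) + 12*0)/21)) = 39*(1/318) + 369/(((-30 - 6 + 0)/21)) = 13/106 + 369/(((1/21)*(-36))) = 13/106 + 369/(-12/7) = 13/106 + 369*(-7/12) = 13/106 - 861/4 = -45607/212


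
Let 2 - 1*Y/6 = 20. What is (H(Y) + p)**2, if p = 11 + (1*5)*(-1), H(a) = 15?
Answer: 441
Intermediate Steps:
Y = -108 (Y = 12 - 6*20 = 12 - 120 = -108)
p = 6 (p = 11 + 5*(-1) = 11 - 5 = 6)
(H(Y) + p)**2 = (15 + 6)**2 = 21**2 = 441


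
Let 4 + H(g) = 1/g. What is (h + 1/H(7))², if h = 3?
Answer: 5476/729 ≈ 7.5117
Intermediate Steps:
H(g) = -4 + 1/g
(h + 1/H(7))² = (3 + 1/(-4 + 1/7))² = (3 + 1/(-4 + ⅐))² = (3 + 1/(-27/7))² = (3 - 7/27)² = (74/27)² = 5476/729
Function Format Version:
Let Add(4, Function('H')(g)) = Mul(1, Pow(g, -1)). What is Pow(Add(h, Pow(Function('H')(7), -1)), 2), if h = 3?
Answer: Rational(5476, 729) ≈ 7.5117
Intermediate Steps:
Function('H')(g) = Add(-4, Pow(g, -1)) (Function('H')(g) = Add(-4, Mul(1, Pow(g, -1))) = Add(-4, Pow(g, -1)))
Pow(Add(h, Pow(Function('H')(7), -1)), 2) = Pow(Add(3, Pow(Add(-4, Pow(7, -1)), -1)), 2) = Pow(Add(3, Pow(Add(-4, Rational(1, 7)), -1)), 2) = Pow(Add(3, Pow(Rational(-27, 7), -1)), 2) = Pow(Add(3, Rational(-7, 27)), 2) = Pow(Rational(74, 27), 2) = Rational(5476, 729)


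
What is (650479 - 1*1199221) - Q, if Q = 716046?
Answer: -1264788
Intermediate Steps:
(650479 - 1*1199221) - Q = (650479 - 1*1199221) - 1*716046 = (650479 - 1199221) - 716046 = -548742 - 716046 = -1264788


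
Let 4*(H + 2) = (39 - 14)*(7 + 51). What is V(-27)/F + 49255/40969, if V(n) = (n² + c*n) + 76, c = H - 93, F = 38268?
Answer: 3243943565/3135603384 ≈ 1.0346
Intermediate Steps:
H = 721/2 (H = -2 + ((39 - 14)*(7 + 51))/4 = -2 + (25*58)/4 = -2 + (¼)*1450 = -2 + 725/2 = 721/2 ≈ 360.50)
c = 535/2 (c = 721/2 - 93 = 535/2 ≈ 267.50)
V(n) = 76 + n² + 535*n/2 (V(n) = (n² + 535*n/2) + 76 = 76 + n² + 535*n/2)
V(-27)/F + 49255/40969 = (76 + (-27)² + (535/2)*(-27))/38268 + 49255/40969 = (76 + 729 - 14445/2)*(1/38268) + 49255*(1/40969) = -12835/2*1/38268 + 49255/40969 = -12835/76536 + 49255/40969 = 3243943565/3135603384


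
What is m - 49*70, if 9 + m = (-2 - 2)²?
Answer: -3423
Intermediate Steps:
m = 7 (m = -9 + (-2 - 2)² = -9 + (-4)² = -9 + 16 = 7)
m - 49*70 = 7 - 49*70 = 7 - 3430 = -3423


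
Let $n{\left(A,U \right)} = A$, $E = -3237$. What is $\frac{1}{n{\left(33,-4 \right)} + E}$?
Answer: $- \frac{1}{3204} \approx -0.00031211$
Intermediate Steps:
$\frac{1}{n{\left(33,-4 \right)} + E} = \frac{1}{33 - 3237} = \frac{1}{-3204} = - \frac{1}{3204}$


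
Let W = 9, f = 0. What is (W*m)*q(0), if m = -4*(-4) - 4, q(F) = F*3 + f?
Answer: 0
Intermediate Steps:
q(F) = 3*F (q(F) = F*3 + 0 = 3*F + 0 = 3*F)
m = 12 (m = 16 - 4 = 12)
(W*m)*q(0) = (9*12)*(3*0) = 108*0 = 0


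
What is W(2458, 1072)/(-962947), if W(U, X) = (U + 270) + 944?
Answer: -3672/962947 ≈ -0.0038133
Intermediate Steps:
W(U, X) = 1214 + U (W(U, X) = (270 + U) + 944 = 1214 + U)
W(2458, 1072)/(-962947) = (1214 + 2458)/(-962947) = 3672*(-1/962947) = -3672/962947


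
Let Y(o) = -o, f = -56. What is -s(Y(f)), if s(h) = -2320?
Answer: 2320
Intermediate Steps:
-s(Y(f)) = -1*(-2320) = 2320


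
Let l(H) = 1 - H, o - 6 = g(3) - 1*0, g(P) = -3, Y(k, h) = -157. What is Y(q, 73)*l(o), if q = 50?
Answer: 314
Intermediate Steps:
o = 3 (o = 6 + (-3 - 1*0) = 6 + (-3 + 0) = 6 - 3 = 3)
Y(q, 73)*l(o) = -157*(1 - 1*3) = -157*(1 - 3) = -157*(-2) = 314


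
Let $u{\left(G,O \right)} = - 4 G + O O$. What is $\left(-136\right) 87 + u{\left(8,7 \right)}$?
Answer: $-11815$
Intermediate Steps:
$u{\left(G,O \right)} = O^{2} - 4 G$ ($u{\left(G,O \right)} = - 4 G + O^{2} = O^{2} - 4 G$)
$\left(-136\right) 87 + u{\left(8,7 \right)} = \left(-136\right) 87 + \left(7^{2} - 32\right) = -11832 + \left(49 - 32\right) = -11832 + 17 = -11815$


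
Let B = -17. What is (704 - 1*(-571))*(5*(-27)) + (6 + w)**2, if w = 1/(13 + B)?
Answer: -2753471/16 ≈ -1.7209e+5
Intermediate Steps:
w = -1/4 (w = 1/(13 - 17) = 1/(-4) = -1/4 ≈ -0.25000)
(704 - 1*(-571))*(5*(-27)) + (6 + w)**2 = (704 - 1*(-571))*(5*(-27)) + (6 - 1/4)**2 = (704 + 571)*(-135) + (23/4)**2 = 1275*(-135) + 529/16 = -172125 + 529/16 = -2753471/16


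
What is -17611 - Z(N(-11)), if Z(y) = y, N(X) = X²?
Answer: -17732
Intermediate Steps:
-17611 - Z(N(-11)) = -17611 - 1*(-11)² = -17611 - 1*121 = -17611 - 121 = -17732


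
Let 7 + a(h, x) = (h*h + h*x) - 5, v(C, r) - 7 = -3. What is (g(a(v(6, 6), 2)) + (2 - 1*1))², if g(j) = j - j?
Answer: 1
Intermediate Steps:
v(C, r) = 4 (v(C, r) = 7 - 3 = 4)
a(h, x) = -12 + h² + h*x (a(h, x) = -7 + ((h*h + h*x) - 5) = -7 + ((h² + h*x) - 5) = -7 + (-5 + h² + h*x) = -12 + h² + h*x)
g(j) = 0
(g(a(v(6, 6), 2)) + (2 - 1*1))² = (0 + (2 - 1*1))² = (0 + (2 - 1))² = (0 + 1)² = 1² = 1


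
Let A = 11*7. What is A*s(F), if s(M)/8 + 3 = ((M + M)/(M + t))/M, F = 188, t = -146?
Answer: -5456/3 ≈ -1818.7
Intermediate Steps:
A = 77
s(M) = -24 + 16/(-146 + M) (s(M) = -24 + 8*(((M + M)/(M - 146))/M) = -24 + 8*(((2*M)/(-146 + M))/M) = -24 + 8*((2*M/(-146 + M))/M) = -24 + 8*(2/(-146 + M)) = -24 + 16/(-146 + M))
A*s(F) = 77*(8*(440 - 3*188)/(-146 + 188)) = 77*(8*(440 - 564)/42) = 77*(8*(1/42)*(-124)) = 77*(-496/21) = -5456/3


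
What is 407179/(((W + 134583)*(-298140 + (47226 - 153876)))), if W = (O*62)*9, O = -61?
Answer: -407179/40699610550 ≈ -1.0004e-5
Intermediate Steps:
W = -34038 (W = -61*62*9 = -3782*9 = -34038)
407179/(((W + 134583)*(-298140 + (47226 - 153876)))) = 407179/(((-34038 + 134583)*(-298140 + (47226 - 153876)))) = 407179/((100545*(-298140 - 106650))) = 407179/((100545*(-404790))) = 407179/(-40699610550) = 407179*(-1/40699610550) = -407179/40699610550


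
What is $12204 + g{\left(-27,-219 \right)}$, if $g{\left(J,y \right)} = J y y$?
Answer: $-1282743$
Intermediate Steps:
$g{\left(J,y \right)} = J y^{2}$
$12204 + g{\left(-27,-219 \right)} = 12204 - 27 \left(-219\right)^{2} = 12204 - 1294947 = -1282743$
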